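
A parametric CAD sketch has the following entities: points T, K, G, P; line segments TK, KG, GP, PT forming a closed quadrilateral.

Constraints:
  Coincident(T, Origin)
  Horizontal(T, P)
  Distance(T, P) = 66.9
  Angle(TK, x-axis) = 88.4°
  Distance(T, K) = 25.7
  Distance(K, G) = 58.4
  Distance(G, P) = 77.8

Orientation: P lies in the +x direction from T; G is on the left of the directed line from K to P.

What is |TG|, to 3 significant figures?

80.5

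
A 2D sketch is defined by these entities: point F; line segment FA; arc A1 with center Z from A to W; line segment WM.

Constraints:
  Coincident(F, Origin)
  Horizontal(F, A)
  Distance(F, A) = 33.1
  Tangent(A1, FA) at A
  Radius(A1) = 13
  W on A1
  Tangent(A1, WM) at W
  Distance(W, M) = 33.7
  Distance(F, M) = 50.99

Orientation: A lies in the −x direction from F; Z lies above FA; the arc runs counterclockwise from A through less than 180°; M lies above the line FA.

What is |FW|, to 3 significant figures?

24.0

Checks: |ZW| = 13.00 ✓; ∠(ZW, WM) = 90.00° ✓; |WM| = 33.70 ✓; |FM| = 50.99 ✓.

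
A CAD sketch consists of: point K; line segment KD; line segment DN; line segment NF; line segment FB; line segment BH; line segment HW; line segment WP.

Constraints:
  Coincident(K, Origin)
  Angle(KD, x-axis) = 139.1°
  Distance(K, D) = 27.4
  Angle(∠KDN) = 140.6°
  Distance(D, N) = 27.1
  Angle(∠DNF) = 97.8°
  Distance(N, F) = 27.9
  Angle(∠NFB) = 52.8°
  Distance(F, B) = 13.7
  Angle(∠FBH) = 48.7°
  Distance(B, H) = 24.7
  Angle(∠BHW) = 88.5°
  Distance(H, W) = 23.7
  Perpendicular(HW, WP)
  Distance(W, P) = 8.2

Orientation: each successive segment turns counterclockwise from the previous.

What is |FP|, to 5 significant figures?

14.854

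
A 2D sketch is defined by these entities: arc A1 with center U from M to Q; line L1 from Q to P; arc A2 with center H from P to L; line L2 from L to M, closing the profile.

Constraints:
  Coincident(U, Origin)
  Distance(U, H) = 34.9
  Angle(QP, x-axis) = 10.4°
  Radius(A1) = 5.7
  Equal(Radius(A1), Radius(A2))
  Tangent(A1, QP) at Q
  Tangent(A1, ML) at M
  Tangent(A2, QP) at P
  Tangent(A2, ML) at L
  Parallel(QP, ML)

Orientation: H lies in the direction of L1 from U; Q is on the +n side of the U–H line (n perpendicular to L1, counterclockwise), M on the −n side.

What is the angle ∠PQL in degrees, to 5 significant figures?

18.090°

The slot axis is L1's direction at 10.4°, so u = (cos 10.4°, sin 10.4°) = (0.98357, 0.18052) and n = (−sin 10.4°, cos 10.4°) = (-0.18052, 0.98357). U is at the origin and H lies 34.9 along u from U, so H = 34.9·u = (34.327, 6.3001). Tangency of A1 to both parallel lines with radius 5.7 puts Q and M at U ± 5.7·n: Q = (-1.0290, 5.6064), M = (1.0290, -5.6064). Equal radii place P and L the same way about H: P = H + 5.7·n = (33.298, 11.906), L = H − 5.7·n = (35.356, 0.69376). Then cos ∠PQL = QP·QL / (|QP||QL|), giving 18.090°.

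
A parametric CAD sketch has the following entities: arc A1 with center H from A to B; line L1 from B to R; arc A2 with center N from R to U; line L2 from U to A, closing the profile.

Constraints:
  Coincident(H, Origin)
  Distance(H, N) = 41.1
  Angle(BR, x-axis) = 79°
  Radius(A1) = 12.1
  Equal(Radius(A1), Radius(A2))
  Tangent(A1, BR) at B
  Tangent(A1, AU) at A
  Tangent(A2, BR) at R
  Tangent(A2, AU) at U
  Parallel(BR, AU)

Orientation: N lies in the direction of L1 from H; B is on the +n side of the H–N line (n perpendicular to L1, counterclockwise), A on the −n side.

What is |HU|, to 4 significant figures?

42.84

The slot axis is L1's direction at 79.0°, so u = (cos 79.0°, sin 79.0°) = (0.1908, 0.9816) and n = (−sin 79.0°, cos 79.0°) = (-0.9816, 0.1908). H is at the origin and N lies 41.1 along u from H, so N = 41.1·u = (7.842, 40.34). Tangency of A1 to both parallel lines with radius 12.1 puts B and A at H ± 12.1·n: B = (-11.88, 2.309), A = (11.88, -2.309). Equal radii place R and U the same way about N: R = N + 12.1·n = (-4.035, 42.65), U = N − 12.1·n = (19.72, 38.04). Then |HU| = |U − H| = 42.84.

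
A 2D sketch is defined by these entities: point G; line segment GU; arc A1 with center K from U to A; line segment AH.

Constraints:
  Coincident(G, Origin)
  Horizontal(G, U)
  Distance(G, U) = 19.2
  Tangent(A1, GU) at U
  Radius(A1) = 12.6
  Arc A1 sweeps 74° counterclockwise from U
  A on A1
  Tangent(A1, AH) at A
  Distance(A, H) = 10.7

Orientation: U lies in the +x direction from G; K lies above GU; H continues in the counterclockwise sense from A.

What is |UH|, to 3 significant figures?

24.6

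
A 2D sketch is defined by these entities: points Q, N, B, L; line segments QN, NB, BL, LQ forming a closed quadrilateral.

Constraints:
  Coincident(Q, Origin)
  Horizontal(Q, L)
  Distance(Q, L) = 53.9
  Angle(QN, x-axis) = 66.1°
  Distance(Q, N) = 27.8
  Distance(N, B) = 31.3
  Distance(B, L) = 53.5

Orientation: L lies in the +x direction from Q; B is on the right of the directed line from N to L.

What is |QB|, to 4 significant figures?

4.031

Checks: |NB| = 31.30 ✓; |BL| = 53.50 ✓.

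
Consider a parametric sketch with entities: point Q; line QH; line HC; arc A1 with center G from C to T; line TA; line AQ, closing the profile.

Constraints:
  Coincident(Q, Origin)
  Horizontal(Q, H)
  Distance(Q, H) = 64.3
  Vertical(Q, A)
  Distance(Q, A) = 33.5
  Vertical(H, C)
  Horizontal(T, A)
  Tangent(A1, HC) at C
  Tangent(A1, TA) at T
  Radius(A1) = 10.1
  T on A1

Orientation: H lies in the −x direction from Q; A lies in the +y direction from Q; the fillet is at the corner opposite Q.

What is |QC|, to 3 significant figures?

68.4

Q is at the origin; QH is horizontal with |QH| = 64.3 and H on the −x side, so H = (-64.3, 0.00). Q and A share the same x with |QA| = 33.5 and A on the +y side, so A = (0.00, 33.5). The virtual corner opposite Q is at (-64.3, 33.5). Since A1 is tangent to HC there, GC ⟂ HC and tangency of A1 to TA means the radius GT is perpendicular to TA, with radius 10.1, so the center G sits 10.1 in from both sides at G = (-54.2, 23.4). That places the tangent points at C = (-64.3, 23.4) on HC and T = (-54.2, 33.5) on TA. Then |QC| = |C − Q| = 68.4.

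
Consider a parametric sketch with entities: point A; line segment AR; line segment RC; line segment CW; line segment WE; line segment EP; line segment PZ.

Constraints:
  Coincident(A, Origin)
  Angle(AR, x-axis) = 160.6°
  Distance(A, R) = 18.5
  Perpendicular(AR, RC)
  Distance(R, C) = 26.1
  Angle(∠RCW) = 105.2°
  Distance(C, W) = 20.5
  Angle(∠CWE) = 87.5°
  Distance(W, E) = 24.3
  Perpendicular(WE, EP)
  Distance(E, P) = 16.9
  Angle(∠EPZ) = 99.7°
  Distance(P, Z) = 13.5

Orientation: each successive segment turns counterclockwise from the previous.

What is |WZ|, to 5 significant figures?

22.102

A is at the origin; AR runs at 160.6° with length 18.5, so R = (-17.450, 6.1450). The perpendicularity gives RC at right angles to AR, so RC runs at -109.40°; with |RC| = 26.1, C = (-26.119, -18.473). ∠RCW = 105.2° gives CW at -34.600° from the x-axis; with |CW| = 20.5, W = (-9.2447, -30.114). ∠CWE = 87.5° gives WE at 57.900° from the x-axis; with |WE| = 24.3, E = (3.6683, -9.5289). WE is perpendicular to EP, so EP runs at 147.90°; with |EP| = 16.9, P = (-10.648, -0.54823). ∠EPZ = 99.7° gives PZ at -131.80° from the x-axis; with |PZ| = 13.5, Z = (-19.646, -10.612). Then |WZ| = |Z − W| = 22.102.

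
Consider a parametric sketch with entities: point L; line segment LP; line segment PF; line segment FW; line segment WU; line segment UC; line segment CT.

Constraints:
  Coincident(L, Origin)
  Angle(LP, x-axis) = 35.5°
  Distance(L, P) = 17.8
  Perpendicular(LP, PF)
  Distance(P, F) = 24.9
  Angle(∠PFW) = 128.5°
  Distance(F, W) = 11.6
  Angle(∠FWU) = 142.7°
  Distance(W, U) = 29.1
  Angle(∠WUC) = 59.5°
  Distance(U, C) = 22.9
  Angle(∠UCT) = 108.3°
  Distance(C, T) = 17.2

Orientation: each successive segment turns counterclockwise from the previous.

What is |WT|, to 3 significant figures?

16.1

L is at the origin; LP runs at 35.5° with length 17.8, so P = (14.5, 10.3). The perpendicularity gives PF at right angles to LP, so PF runs at 126°; with |PF| = 24.9, F = (0.0318, 30.6). ∠PFW = 128.5° gives FW at 177° from the x-axis; with |FW| = 11.6, W = (-11.6, 31.2). ∠FWU = 142.7° gives WU at -146° from the x-axis; with |WU| = 29.1, U = (-35.6, 14.8). ∠WUC = 59.5° gives UC at -25.2° from the x-axis; with |UC| = 22.9, C = (-14.9, 5.07). ∠UCT = 108.3° gives CT at 46.5° from the x-axis; with |CT| = 17.2, T = (-3.03, 17.5). Then |WT| = |T − W| = 16.1.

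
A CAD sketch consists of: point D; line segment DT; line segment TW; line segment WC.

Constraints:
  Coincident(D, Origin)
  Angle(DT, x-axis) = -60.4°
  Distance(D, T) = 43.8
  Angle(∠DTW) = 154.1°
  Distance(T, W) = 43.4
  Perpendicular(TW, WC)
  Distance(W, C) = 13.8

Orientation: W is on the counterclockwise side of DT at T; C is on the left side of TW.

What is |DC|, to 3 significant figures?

83.0

D is at the origin; DT runs at -60.4° with length 43.8, so T = 43.8·(cos -60.4°, sin -60.4°) = (21.6, -38.1). ∠DTW = 154.1°, so TW runs at -60.4° + (180° − 154.1°) = -34.5° from the x-axis; with |TW| = 43.4, W = T + 43.4·(cos -34.5°, sin -34.5°) = (57.4, -62.7). TW ⟂ WC; with |WC| = 13.8 on the left of TW, C = W + 13.8·(0.566, 0.824) = (65.2, -51.3). Then |DC| = |C − D| = 83.0.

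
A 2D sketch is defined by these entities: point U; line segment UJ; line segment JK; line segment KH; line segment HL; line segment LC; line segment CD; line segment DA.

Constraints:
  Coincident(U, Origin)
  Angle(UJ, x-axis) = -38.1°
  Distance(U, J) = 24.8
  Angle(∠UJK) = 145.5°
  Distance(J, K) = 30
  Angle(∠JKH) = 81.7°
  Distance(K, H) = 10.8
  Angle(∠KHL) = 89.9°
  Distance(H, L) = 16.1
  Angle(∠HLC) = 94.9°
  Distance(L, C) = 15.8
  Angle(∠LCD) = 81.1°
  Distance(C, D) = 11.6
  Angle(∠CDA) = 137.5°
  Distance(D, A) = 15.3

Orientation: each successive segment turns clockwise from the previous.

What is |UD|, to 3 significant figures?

49.1

∠HLC = 94.9° gives LC at 13.9° from the x-axis; with |LC| = 15.8, C = (30.6, -25.9). ∠LCD = 81.1° gives CD at -85.0° from the x-axis; with |CD| = 11.6, D = (31.7, -37.5). Then |UD| = |D − U| = 49.1.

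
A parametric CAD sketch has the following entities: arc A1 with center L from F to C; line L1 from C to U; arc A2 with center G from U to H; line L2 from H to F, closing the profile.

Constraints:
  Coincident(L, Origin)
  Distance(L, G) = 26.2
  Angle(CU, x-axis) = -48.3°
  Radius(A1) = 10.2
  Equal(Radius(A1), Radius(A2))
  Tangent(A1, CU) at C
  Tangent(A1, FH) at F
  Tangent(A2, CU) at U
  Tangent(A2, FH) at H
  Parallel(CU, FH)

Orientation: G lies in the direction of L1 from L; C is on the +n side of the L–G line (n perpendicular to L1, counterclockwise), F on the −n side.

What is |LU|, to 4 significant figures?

28.12

Tangency of A1 to both parallel lines with radius 10.2 puts C and F at L ± 10.2·n: C = (7.616, 6.785), F = (-7.616, -6.785). Equal radii place U and H the same way about G: U = G + 10.2·n = (25.04, -12.78), H = G − 10.2·n = (9.813, -26.35). Then |LU| = |U − L| = 28.12.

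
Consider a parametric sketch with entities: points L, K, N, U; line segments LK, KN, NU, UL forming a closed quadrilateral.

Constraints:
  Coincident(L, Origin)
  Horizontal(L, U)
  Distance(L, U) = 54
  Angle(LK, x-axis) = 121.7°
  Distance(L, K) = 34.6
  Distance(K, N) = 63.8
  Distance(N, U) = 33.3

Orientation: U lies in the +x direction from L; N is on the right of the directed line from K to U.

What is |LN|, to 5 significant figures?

30.663

L is at the origin; L and U share the same y with |LU| = 54.0 and U in +x, so U = (54.0, 0). LK runs at 121.7° with |LK| = 34.6, so K = (-18.181, 29.438). N is determined by |KN| = 63.8 and |NU| = 33.3 together: it lies at the intersection of circle(K, 63.8) and circle(U, 33.3). With |KU| = 77.953, the foot of the radical line on KU is 57.972 from K and the perpendicular offset is √(63.8² − 57.972²) = 26.639. Taking the right-of-KU solution: N = (25.438, -17.121).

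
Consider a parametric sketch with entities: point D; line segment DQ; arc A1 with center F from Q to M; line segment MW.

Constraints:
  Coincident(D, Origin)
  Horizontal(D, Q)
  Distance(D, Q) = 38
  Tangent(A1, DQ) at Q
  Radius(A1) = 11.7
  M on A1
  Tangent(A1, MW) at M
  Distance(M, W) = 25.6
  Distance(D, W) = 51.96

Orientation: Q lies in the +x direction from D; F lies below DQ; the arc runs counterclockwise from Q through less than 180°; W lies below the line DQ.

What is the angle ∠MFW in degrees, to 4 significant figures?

65.44°

Checks: |FM| = 11.70 ✓; ∠(FM, MW) = 90.00° ✓; |MW| = 25.60 ✓; |DW| = 51.96 ✓.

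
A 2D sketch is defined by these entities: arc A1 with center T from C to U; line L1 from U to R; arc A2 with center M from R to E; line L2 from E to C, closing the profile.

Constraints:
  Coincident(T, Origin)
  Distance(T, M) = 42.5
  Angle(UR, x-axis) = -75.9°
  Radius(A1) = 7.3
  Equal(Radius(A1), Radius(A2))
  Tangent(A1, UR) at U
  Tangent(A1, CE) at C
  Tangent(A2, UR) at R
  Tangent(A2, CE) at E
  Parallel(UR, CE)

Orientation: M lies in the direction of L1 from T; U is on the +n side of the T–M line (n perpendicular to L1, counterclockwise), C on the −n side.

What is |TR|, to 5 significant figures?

43.122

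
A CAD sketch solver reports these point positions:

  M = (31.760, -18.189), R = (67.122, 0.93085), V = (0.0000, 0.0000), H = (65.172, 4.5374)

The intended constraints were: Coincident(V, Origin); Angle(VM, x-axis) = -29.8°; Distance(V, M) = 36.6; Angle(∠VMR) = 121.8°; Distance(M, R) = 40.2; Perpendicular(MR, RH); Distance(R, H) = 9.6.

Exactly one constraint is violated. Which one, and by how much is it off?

Distance(R, H) = 9.6 — off by 5.50.

V = (0.00, 0.00) ✓; VM at -29.80° ✓; |VM| = 36.60 ✓; ∠VMR = 121.8° ✓; |MR| = 40.20 ✓; ∠(MR, RH) = 90.00° ✓; |RH| = 4.100 ✗.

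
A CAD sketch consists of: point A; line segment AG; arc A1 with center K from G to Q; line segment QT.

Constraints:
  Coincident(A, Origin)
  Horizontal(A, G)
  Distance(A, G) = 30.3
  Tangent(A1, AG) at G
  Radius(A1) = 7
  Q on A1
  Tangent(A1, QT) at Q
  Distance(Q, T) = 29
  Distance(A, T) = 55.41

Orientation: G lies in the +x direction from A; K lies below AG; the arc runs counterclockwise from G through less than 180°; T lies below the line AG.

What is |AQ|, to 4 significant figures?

27.62

Checks: ∠(KG, GA) = 90.00° ✓; |KQ| = 7.000 ✓; ∠(KQ, QT) = 90.00° ✓; |QT| = 29.00 ✓; |AT| = 55.41 ✓.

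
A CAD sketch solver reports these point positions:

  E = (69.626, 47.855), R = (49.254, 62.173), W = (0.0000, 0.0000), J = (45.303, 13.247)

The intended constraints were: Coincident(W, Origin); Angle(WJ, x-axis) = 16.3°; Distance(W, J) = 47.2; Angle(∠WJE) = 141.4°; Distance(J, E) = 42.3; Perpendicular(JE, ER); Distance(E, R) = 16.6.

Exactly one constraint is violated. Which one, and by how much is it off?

Distance(E, R) = 16.6 — off by 8.30.

W = (0.00, 0.00) ✓; WJ at 16.30° ✓; |WJ| = 47.20 ✓; ∠WJE = 141.4° ✓; |JE| = 42.30 ✓; ∠(JE, ER) = 90.00° ✓; |ER| = 24.90 ✗.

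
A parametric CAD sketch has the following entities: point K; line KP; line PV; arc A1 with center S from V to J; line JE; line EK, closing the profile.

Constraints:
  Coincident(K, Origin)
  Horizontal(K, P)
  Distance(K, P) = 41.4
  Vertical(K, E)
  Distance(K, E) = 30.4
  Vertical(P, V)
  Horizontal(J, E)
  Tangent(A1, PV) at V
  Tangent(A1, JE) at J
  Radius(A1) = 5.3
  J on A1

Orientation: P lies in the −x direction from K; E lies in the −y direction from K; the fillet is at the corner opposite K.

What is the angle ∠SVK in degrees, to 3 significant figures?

31.2°

The virtual corner opposite K is at (-41.4, -30.4). The tangent condition forces SV to be normal to PV and tangency of A1 to JE means the radius SJ is perpendicular to JE, with radius 5.3, so the center S sits 5.3 in from both sides at S = (-36.1, -25.1). That places the tangent points at V = (-41.4, -25.1) on PV and J = (-36.1, -30.4) on JE. Then cos ∠SVK = VS·VK / (|VS||VK|), giving 31.2°.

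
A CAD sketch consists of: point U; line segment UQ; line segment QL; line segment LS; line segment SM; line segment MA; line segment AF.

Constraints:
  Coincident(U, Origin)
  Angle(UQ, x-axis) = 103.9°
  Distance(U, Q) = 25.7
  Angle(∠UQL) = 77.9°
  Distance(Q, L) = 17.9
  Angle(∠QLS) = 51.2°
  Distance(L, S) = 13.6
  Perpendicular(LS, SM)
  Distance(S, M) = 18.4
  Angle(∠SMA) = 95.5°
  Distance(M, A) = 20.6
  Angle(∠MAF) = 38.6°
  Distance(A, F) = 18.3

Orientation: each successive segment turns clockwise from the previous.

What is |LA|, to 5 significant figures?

21.513

U is at the origin; UQ runs at 103.9° with length 25.7, so Q = (-6.1739, 24.947). ∠UQL = 77.9° gives QL at 1.8000° from the x-axis; with |QL| = 17.9, L = (11.717, 25.510). ∠QLS = 51.2° gives LS at -127.00° from the x-axis; with |LS| = 13.6, S = (3.5326, 14.648). LS is perpendicular to SM, so SM runs at 143.00°; with |SM| = 18.4, M = (-11.162, 25.722). ∠SMA = 95.5° gives MA at 58.500° from the x-axis; with |MA| = 20.6, A = (-0.39880, 43.286). Then |LA| = |A − L| = 21.513.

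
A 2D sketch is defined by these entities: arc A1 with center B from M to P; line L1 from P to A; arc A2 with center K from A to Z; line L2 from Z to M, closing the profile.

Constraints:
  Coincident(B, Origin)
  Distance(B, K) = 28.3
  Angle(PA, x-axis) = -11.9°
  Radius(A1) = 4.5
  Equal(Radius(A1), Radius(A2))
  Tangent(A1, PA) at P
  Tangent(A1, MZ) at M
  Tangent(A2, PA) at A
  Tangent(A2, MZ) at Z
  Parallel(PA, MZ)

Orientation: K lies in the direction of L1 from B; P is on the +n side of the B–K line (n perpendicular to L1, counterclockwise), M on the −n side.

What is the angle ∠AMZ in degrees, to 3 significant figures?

17.6°

The slot axis is L1's direction at -11.9°, so u = (cos -11.9°, sin -11.9°) = (0.979, -0.206) and n = (−sin -11.9°, cos -11.9°) = (0.206, 0.979). B is at the origin and K lies 28.3 along u from B, so K = 28.3·u = (27.7, -5.84). Tangency of A1 to both parallel lines with radius 4.5 puts P and M at B ± 4.5·n: P = (0.928, 4.40), M = (-0.928, -4.40). Equal radii place A and Z the same way about K: A = K + 4.5·n = (28.6, -1.43), Z = K − 4.5·n = (26.8, -10.2). Then cos ∠AMZ = MA·MZ / (|MA||MZ|), giving 17.6°.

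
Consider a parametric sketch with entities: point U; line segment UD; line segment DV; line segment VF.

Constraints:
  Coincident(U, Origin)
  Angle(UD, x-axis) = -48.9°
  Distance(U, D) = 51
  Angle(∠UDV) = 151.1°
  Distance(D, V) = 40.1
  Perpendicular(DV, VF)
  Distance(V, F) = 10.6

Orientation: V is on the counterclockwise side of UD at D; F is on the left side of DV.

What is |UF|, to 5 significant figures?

85.905

U is at the origin; UD runs at -48.9° with length 51.0, so D = 51.0·(cos -48.9°, sin -48.9°) = (33.526, -38.432). ∠UDV = 151.1°, so DV runs at -48.9° + (180° − 151.1°) = -20.000° from the x-axis; with |DV| = 40.1, V = D + 40.1·(cos -20.000°, sin -20.000°) = (71.208, -52.147). The perpendicularity gives VF at right angles to DV; with |VF| = 10.6 on the left of DV, F = V + 10.6·(0.34202, 0.93969) = (74.833, -42.186). Then |UF| = |F − U| = 85.905.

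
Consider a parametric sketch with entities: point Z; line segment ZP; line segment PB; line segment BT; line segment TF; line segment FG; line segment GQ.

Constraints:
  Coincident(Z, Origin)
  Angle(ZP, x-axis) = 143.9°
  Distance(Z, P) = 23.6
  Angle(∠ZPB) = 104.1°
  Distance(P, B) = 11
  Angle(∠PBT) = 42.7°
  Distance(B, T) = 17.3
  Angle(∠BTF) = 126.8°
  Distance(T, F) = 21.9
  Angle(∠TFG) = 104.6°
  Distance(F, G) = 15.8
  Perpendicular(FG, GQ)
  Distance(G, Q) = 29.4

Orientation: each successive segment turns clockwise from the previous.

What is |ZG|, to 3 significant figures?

36.1

∠BTF = 126.8° gives TF at -123° from the x-axis; with |TF| = 21.9, F = (-20.6, -10.5). ∠TFG = 104.6° gives FG at 162° from the x-axis; with |FG| = 15.8, G = (-35.6, -5.69). Then |ZG| = |G − Z| = 36.1.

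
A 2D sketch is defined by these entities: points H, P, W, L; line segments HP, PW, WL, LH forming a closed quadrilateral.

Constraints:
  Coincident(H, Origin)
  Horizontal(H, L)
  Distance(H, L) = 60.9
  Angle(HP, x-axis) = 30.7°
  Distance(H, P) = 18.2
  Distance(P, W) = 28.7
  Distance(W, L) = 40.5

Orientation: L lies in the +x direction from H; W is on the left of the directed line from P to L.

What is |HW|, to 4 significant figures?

46.36

H is at the origin; H and L share the same y with |HL| = 60.9 and L in +x, so L = (60.9, 0). HP runs at 30.7° with |HP| = 18.2, so P = (15.65, 9.292). W is determined by |PW| = 28.7 and |WL| = 40.5 together: it lies at the intersection of circle(P, 28.7) and circle(L, 40.5). With |PL| = 46.19, the foot of the radical line on PL is 14.26 from P and the perpendicular offset is √(28.7² − 14.26²) = 24.91. Taking the left-of-PL solution: W = (34.63, 30.82).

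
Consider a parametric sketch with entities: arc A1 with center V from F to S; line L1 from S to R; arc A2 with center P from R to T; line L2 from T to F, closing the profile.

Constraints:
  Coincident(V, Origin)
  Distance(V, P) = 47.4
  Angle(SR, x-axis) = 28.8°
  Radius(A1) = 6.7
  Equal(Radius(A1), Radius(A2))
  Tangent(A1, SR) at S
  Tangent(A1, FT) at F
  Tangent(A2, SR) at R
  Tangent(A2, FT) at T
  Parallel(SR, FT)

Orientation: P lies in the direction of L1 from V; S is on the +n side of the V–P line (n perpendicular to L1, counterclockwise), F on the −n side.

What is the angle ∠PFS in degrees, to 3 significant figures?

82.0°

The slot axis is L1's direction at 28.8°, so u = (cos 28.8°, sin 28.8°) = (0.876, 0.482) and n = (−sin 28.8°, cos 28.8°) = (-0.482, 0.876). V is at the origin and P lies 47.4 along u from V, so P = 47.4·u = (41.5, 22.8). Tangency of A1 to both parallel lines with radius 6.7 puts S and F at V ± 6.7·n: S = (-3.23, 5.87), F = (3.23, -5.87). Then cos ∠PFS = FP·FS / (|FP||FS|), giving 82.0°.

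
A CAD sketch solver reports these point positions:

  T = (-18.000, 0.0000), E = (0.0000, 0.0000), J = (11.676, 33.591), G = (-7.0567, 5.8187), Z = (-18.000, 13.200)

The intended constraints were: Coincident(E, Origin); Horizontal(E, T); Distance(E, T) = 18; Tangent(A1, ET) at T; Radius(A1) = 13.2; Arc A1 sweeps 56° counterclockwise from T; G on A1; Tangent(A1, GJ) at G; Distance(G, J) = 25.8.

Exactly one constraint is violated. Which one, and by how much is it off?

Distance(G, J) = 25.8 — off by 7.70.

E = (0.00, 0.00) ✓; E.y = 0.00, T.y = 0.00 ✓; |ET| = 18.00 ✓; ∠(ZT, TE) = 90.00° ✓; |ZT| = 13.20 ✓; bearing(Z→G) − bearing(Z→T) = 56.00° ✓; |ZG| = 13.20 ✓; ∠(ZG, GJ) = 90.00° ✓; |GJ| = 33.50 ✗.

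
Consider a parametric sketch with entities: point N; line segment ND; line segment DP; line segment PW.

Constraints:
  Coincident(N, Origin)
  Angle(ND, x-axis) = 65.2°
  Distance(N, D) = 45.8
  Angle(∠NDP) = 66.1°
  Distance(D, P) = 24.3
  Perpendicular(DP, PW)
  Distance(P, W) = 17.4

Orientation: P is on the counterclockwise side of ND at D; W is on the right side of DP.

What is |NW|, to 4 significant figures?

59.55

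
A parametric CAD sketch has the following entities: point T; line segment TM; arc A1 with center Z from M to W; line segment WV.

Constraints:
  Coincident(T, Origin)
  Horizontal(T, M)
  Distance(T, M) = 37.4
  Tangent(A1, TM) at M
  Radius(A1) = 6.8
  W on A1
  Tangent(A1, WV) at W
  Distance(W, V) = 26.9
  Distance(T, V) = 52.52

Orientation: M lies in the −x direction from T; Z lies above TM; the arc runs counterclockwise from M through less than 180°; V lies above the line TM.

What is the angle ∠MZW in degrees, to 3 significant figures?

109°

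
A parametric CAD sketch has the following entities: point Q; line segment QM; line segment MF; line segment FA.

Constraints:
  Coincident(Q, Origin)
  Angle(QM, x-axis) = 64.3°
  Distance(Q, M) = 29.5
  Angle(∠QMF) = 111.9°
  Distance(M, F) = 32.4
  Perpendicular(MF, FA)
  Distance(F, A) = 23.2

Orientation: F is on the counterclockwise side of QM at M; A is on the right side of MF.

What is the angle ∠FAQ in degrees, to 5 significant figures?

40.638°

Q is at the origin; QM runs at 64.3° with length 29.5, so M = 29.5·(cos 64.3°, sin 64.3°) = (12.793, 26.582). ∠QMF = 111.9°, so MF runs at 64.3° + (180° − 111.9°) = 132.40° from the x-axis; with |MF| = 32.4, F = M + 32.4·(cos 132.40°, sin 132.40°) = (-9.0545, 50.508). MF ⟂ FA; with |FA| = 23.2 on the right of MF, A = F + 23.2·(0.73846, 0.67430) = (8.0777, 66.152). Then cos ∠FAQ = AF·AQ / (|AF||AQ|), giving 40.638°.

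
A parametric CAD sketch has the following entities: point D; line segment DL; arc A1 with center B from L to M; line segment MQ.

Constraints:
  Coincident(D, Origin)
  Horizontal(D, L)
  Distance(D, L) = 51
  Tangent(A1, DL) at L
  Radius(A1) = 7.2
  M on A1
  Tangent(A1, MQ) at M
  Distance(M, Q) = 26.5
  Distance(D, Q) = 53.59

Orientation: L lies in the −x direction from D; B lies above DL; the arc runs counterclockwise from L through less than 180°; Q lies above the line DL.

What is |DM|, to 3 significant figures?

44.3

D is at the origin; D and L share the same y with |DL| = 51.0 and L on the −x side, so L = (-51.0, 0.00). The tangent condition forces BL to be normal to DL, so B = L + (0, 7.2) = (-51.0, 7.20). Since BM ⟂ MQ (tangency), |BQ| = √(7.2² + 26.5²) = 27.5 regardless of where M sits on A1. So Q lies on both circle(D, 53.59) and circle(B, 27.5); the above-DL intersection is Q = (-42.1, 33.2). M is the foot of the tangent from Q: M = (-43.8, 6.73).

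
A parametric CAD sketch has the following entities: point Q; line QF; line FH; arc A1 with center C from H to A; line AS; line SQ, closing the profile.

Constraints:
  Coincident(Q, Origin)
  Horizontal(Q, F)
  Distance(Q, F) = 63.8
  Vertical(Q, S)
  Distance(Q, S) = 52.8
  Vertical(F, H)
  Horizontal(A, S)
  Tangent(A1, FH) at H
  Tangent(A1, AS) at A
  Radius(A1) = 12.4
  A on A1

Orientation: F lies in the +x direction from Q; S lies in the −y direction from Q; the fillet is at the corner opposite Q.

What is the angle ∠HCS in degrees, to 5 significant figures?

166.44°

Q is at the origin; Q and F share the same y with |QF| = 63.8 and F on the +x side, so F = (63.800, 0.0000). Q and S share the same x with |QS| = 52.8 and S on the −y side, so S = (0.0000, -52.800). The virtual corner opposite Q is at (63.800, -52.800). The tangent condition forces CH to be normal to FH and tangency of A1 to AS means the radius CA is perpendicular to AS, with radius 12.4, so the center C sits 12.4 in from both sides at C = (51.400, -40.400). That places the tangent points at H = (63.800, -40.400) on FH and A = (51.400, -52.800) on AS. Then cos ∠HCS = CH·CS / (|CH||CS|), giving 166.44°.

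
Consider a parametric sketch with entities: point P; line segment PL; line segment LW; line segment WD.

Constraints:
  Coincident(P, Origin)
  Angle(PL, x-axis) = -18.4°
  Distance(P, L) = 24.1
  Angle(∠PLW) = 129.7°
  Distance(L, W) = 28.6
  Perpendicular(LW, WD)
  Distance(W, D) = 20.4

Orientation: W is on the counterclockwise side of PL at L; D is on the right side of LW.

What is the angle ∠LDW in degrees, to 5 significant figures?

54.500°

P is at the origin; PL runs at -18.4° with length 24.1, so L = 24.1·(cos -18.4°, sin -18.4°) = (22.868, -7.6071). ∠PLW = 129.7°, so LW runs at -18.4° + (180° − 129.7°) = 31.900° from the x-axis; with |LW| = 28.6, W = L + 28.6·(cos 31.900°, sin 31.900°) = (47.149, 7.5062). The perpendicularity gives WD at right angles to LW; with |WD| = 20.4 on the right of LW, D = W + 20.4·(0.52844, -0.84897) = (57.929, -9.8128). Then cos ∠LDW = DL·DW / (|DL||DW|), giving 54.500°.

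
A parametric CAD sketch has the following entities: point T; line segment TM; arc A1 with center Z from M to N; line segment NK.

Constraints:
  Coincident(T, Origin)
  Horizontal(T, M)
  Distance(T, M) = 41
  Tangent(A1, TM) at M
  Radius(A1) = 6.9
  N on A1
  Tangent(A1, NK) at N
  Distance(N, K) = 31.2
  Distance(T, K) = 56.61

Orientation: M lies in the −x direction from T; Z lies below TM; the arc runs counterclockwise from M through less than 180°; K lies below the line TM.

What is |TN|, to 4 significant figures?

48.47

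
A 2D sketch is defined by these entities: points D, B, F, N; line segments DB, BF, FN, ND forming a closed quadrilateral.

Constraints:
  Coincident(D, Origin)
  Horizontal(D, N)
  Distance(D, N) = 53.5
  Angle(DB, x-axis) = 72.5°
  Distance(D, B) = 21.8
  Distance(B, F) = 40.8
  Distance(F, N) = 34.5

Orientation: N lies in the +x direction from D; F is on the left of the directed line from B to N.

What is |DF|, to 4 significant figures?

56.37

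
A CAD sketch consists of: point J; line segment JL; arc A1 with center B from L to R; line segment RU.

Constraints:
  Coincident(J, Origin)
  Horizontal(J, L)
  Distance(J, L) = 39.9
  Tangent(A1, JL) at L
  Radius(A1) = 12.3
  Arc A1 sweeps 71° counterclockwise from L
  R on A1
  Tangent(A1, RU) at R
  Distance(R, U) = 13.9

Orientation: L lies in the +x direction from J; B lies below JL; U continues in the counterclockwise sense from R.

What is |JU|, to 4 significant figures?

31.99

On A1, L sits at bearing 90° from B; a 71° counterclockwise sweep puts R at bearing 161°, so R = B + 12.3·(cos 161°, sin 161°) = (28.27, -8.296). Since A1 is tangent to RU there, BR ⟂ RU, so RU runs along (−sin 161°, cos 161°); with |RU| = 13.9, U = (23.74, -21.44). Then |JU| = |U − J| = 31.99.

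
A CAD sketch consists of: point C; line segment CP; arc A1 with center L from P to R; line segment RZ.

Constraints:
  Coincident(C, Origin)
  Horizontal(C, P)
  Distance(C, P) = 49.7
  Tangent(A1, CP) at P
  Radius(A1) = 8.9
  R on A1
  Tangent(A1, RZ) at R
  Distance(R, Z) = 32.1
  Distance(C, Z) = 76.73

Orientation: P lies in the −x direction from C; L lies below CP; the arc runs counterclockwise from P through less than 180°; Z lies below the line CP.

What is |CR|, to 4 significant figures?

58.62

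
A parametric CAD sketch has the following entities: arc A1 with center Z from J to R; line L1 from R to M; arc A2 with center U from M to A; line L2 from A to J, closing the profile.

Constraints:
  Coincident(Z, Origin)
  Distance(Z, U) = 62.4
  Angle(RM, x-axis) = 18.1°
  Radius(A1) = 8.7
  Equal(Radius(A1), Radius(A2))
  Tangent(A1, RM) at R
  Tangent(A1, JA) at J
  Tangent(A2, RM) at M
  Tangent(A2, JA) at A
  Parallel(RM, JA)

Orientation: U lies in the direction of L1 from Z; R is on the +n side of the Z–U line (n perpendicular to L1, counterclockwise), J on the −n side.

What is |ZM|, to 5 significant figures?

63.004

Tangency of A1 to both parallel lines with radius 8.7 puts R and J at Z ± 8.7·n: R = (-2.7029, 8.2695), J = (2.7029, -8.2695). Equal radii place M and A the same way about U: M = U + 8.7·n = (56.609, 27.656), A = U − 8.7·n = (62.015, 11.117). Then |ZM| = |M − Z| = 63.004.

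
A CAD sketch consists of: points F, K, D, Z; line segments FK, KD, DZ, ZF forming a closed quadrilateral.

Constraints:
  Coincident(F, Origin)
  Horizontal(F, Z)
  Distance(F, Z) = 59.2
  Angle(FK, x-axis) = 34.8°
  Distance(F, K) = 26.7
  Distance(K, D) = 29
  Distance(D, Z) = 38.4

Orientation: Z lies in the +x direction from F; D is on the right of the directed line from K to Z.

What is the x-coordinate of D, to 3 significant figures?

23.3

Checks: |FZ| = 59.20 ✓; |FK| = 26.70 ✓; |KD| = 29.00 ✓; |DZ| = 38.40 ✓.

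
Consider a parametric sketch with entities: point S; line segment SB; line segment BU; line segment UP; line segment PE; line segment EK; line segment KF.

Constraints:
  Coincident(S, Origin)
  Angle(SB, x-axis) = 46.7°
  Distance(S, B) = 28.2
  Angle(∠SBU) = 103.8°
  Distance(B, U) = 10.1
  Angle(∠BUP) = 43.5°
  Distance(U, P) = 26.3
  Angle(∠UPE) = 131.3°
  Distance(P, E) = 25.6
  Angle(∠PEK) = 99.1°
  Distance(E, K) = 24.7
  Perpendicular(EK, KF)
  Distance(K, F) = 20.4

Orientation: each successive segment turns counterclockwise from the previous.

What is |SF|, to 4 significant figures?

38.71

∠PEK = 99.1° gives EK at 29.00° from the x-axis; with |EK| = 24.7, K = (46.42, -5.019). EK is perpendicular to KF, so KF runs at 119.0°; with |KF| = 20.4, F = (36.53, 12.82). Then |SF| = |F − S| = 38.71.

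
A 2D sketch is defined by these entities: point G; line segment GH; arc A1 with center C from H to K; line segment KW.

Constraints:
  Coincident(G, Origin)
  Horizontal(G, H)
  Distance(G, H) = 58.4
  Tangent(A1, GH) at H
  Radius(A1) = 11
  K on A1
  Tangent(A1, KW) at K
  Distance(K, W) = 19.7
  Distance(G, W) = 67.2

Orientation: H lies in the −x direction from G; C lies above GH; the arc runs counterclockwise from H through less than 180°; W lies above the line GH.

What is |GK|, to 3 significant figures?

51.4

G is at the origin; G and H share the same y with |GH| = 58.4 and H on the −x side, so H = (-58.4, 0.00). The tangent condition forces CH to be normal to GH, so C = H + (0, 11) = (-58.4, 11.0). Since CK ⟂ KW (tangency), |CW| = √(11.0² + 19.7²) = 22.6 regardless of where K sits on A1. So W lies on both circle(G, 67.2) and circle(C, 22.6); the above-GH intersection is W = (-58.2, 33.6). K is the foot of the tangent from W: K = (-48.8, 16.3).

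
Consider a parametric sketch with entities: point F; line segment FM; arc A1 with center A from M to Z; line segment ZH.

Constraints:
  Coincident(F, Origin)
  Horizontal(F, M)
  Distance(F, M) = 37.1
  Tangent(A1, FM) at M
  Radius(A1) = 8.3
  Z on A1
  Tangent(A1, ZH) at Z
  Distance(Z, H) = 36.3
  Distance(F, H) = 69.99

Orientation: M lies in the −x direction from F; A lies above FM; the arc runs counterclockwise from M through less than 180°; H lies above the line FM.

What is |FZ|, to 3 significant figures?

34.6

Checks: F.y = 0.00, M.y = 0.00 ✓; |AZ| = 8.300 ✓; ∠(AZ, ZH) = 90.00° ✓; |ZH| = 36.30 ✓; |FH| = 69.99 ✓.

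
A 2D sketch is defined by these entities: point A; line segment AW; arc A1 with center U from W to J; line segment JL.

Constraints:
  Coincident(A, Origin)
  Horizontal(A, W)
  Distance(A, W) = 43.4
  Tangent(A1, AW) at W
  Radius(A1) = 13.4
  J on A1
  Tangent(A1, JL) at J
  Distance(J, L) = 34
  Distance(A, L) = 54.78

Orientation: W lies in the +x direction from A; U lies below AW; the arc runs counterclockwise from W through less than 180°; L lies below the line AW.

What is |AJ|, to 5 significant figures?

32.632

Checks: |UJ| = 13.40 ✓; ∠(UJ, JL) = 90.00° ✓; |JL| = 34.00 ✓; |AL| = 54.78 ✓.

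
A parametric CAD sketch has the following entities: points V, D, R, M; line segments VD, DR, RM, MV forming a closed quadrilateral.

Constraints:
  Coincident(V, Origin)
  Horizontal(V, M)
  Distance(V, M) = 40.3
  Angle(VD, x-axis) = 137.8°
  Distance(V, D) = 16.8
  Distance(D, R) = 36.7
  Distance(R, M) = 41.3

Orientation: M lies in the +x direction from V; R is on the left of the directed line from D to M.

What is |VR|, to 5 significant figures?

37.621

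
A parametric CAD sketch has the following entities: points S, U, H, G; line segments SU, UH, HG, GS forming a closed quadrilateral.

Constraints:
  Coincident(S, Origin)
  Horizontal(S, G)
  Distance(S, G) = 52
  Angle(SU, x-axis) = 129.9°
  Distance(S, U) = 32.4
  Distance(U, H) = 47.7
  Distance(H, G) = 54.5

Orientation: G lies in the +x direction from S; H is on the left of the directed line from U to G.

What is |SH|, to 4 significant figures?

50.71

S is at the origin; SG is horizontal with |SG| = 52.0 and G in +x, so G = (52.0, 0). SU runs at 129.9° with |SU| = 32.4, so U = (-20.78, 24.86). H is determined by |UH| = 47.7 and |HG| = 54.5 together: it lies at the intersection of circle(U, 47.7) and circle(G, 54.5). With |UG| = 76.91, the foot of the radical line on UG is 33.94 from U and the perpendicular offset is √(47.7² − 33.94²) = 33.52. Taking the left-of-UG solution: H = (22.17, 45.61).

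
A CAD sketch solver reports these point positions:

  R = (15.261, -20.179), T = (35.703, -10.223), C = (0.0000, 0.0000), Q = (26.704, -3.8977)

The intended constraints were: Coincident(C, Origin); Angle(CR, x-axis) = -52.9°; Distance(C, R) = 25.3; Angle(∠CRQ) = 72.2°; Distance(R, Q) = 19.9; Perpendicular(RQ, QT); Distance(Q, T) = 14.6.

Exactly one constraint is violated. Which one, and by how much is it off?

Distance(Q, T) = 14.6 — off by 3.60.

C = (0.00, 0.00) ✓; CR at -52.90° ✓; |CR| = 25.30 ✓; ∠CRQ = 72.20° ✓; |RQ| = 19.90 ✓; ∠(RQ, QT) = 90.00° ✓; |QT| = 11.00 ✗.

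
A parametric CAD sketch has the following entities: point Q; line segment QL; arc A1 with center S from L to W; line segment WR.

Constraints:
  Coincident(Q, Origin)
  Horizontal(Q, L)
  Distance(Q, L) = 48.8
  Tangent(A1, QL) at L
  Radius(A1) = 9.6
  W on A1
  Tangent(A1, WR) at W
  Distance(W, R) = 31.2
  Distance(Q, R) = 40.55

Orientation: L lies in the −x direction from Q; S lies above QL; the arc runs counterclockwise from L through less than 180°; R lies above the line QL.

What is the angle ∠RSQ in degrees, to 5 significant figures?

54.298°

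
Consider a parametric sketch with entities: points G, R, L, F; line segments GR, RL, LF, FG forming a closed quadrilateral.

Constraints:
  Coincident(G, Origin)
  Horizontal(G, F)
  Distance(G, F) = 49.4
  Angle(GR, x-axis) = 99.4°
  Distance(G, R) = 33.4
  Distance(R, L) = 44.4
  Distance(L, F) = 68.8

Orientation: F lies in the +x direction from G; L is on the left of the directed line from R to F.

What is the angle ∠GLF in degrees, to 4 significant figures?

41.85°

Checks: |RL| = 44.40 ✓; |LF| = 68.80 ✓.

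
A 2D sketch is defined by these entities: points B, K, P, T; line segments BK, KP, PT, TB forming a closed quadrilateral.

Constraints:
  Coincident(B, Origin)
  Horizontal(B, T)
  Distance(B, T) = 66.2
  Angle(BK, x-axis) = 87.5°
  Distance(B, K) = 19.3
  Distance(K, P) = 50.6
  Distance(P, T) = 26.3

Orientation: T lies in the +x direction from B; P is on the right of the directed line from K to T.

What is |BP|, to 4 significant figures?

43.18

B is at the origin; BT is horizontal with |BT| = 66.2 and T in +x, so T = (66.2, 0). BK runs at 87.5° with |BK| = 19.3, so K = (0.8419, 19.28). P is determined by |KP| = 50.6 and |PT| = 26.3 together: it lies at the intersection of circle(K, 50.6) and circle(T, 26.3). With |KT| = 68.14, the foot of the radical line on KT is 47.78 from K and the perpendicular offset is √(50.6² − 47.78²) = 16.65. Taking the right-of-KT solution: P = (41.96, -10.21).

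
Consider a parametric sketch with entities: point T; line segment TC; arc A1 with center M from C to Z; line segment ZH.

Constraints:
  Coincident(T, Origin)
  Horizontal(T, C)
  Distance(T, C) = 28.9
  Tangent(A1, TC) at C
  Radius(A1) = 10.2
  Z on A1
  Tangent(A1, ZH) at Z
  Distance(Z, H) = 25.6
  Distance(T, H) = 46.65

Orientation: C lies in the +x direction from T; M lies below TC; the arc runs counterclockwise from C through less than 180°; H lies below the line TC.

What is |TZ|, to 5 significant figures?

23.487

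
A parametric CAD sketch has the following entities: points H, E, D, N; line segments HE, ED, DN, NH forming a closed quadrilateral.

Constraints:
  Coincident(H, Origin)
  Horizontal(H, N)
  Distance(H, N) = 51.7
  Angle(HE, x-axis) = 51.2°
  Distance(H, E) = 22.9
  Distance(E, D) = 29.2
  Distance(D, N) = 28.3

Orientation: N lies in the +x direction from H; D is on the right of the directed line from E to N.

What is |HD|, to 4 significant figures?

26.68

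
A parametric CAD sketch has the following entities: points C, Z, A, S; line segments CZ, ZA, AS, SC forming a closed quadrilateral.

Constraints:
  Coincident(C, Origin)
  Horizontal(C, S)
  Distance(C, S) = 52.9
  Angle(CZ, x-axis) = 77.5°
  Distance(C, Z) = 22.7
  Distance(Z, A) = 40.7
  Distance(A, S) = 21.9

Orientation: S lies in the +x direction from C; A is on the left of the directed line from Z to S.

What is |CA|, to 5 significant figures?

50.041

C is at the origin; CS is horizontal with |CS| = 52.9 and S in +x, so S = (52.9, 0). CZ runs at 77.5° with |CZ| = 22.7, so Z = (4.9132, 22.162). A is determined by |ZA| = 40.7 and |AS| = 21.9 together: it lies at the intersection of circle(Z, 40.7) and circle(S, 21.9). With |ZS| = 52.857, the foot of the radical line on ZS is 37.561 from Z and the perpendicular offset is √(40.7² − 37.561²) = 15.673. Taking the left-of-ZS solution: A = (45.585, 20.642).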